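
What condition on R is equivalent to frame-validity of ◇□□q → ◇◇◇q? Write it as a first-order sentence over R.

∀x ∀y (xRy → ∃w (yR²w ∧ xR³w))

This is a Sahlqvist (Geach-type) schema ◇^1□^2q → □^0◇^3q.
First-order correspondent: ∀x ∀y (xRy → ∃w (yR²w ∧ xR³w)).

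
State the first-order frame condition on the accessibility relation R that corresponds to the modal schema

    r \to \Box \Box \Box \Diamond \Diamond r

This is a Sahlqvist (Geach-type) schema ◇^0□^0r → □^3◇^2r.
Minimal-valuation argument: fix x; take any y with xR^0y and any z with xR^3z. Set V(r) to the set of worlds R-reachable from y in exactly 0 steps. Then □^0r holds at y, so the antecedent holds at x; validity forces ◇^2r at z, giving a w with zR^2w and yR^0w.
First-order correspondent: \forall x \forall z (x R^3 z \to \exists w (x = w \wedge z R^2 w)).

\forall x \forall z (x R^3 z \to \exists w (x = w \wedge z R^2 w))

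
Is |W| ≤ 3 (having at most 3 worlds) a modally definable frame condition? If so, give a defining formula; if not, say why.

Modal frame validity is preserved under disjoint unions.
Any modal formula valid on each of 4 disjoint one-world frames is valid on their disjoint union (validity is preserved under disjoint unions). Each one-world frame has |W|=1≤3, but the union has |W|=4.
Hence having at most 3 worlds is not modally definable.

Not modally definable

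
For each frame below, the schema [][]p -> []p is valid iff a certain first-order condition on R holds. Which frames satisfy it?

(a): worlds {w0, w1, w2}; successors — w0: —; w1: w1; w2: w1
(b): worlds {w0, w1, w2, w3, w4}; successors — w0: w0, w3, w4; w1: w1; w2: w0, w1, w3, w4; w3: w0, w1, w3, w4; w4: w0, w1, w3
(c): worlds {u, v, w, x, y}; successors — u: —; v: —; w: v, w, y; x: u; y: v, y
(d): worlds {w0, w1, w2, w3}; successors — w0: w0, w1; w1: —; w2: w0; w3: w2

(a), (b)

Frame correspondent (Sahlqvist): forall x forall y (Rxy -> exists z (Rxz & Rzy)) — i.e. density.
(a): satisfies the condition.
(b): satisfies the condition.
(c): fails — Rxu but no z with Rxz and Rzu.
(d): fails — Rw3w2 but no z with Rw3z and Rzw2.
Valid on: (a), (b).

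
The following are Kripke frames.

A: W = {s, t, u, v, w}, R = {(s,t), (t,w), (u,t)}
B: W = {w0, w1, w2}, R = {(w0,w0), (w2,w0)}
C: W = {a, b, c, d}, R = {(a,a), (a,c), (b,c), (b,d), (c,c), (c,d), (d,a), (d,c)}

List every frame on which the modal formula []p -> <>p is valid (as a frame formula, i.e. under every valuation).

The schema corresponds to seriality: forall x exists y Rxy.
A: fails — world v has no successor.
B: fails — world w1 has no successor.
C: ✓.

C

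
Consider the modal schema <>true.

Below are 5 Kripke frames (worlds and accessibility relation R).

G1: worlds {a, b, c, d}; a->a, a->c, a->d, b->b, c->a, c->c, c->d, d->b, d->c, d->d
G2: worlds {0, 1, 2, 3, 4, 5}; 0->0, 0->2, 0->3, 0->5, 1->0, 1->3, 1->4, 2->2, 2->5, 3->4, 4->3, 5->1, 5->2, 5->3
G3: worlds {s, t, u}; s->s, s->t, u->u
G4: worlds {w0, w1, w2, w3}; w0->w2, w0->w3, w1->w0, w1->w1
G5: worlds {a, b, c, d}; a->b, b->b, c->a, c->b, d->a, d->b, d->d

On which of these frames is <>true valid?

Frame correspondent (Sahlqvist): forall x exists y Rxy — i.e. seriality.
G1: satisfies the condition.
G2: satisfies the condition.
G3: fails — world t has no successor.
G4: fails — world w2 has no successor.
G5: satisfies the condition.
Valid on: G1, G2, G5.

G1, G2, G5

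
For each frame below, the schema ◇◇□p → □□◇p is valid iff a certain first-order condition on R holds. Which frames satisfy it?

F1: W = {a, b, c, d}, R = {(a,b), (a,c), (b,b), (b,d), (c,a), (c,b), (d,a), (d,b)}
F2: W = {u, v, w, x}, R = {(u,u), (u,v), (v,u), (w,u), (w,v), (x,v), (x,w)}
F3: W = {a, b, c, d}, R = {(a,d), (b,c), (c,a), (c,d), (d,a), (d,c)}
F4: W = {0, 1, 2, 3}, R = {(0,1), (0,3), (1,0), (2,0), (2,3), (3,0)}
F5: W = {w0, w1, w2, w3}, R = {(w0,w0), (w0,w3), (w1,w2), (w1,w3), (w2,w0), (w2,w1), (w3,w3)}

F1, F2

This is the axiom for a generalized confluence (Geach) condition; its first-order frame correspondent is ∀x ∀y ∀z ((xR²y ∧ xR²z) → ∃w (yRw ∧ zRw)).
F1: holds.
F2: holds.
F3: fails — bR²a, bR²d but no w with aRw and dRw.
F4: fails — 2R²0, 2R²1 but no w with 0Rw and 1Rw.
F5: fails — w2R²w2, w2R²w3 but no w with w2Rw and w3Rw.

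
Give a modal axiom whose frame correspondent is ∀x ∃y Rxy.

□q → ◇q

The condition is seriality. The D schema □q → ◇q defines it.
Suppose □q→◇q is valid. At any x set V(q)=W. Then □q at x, so ◇q at x, so x has a successor.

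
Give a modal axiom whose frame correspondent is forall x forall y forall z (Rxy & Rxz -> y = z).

◇p → □p

This is partial functionality; the standard corresponding axiom is CD: ◇p → □p.
Suppose ◇p→□p is valid. Take Rxy, Rxz and set V(p)={y}. Then ◇p at x, so □p at x, so p at z, i.e. z=y.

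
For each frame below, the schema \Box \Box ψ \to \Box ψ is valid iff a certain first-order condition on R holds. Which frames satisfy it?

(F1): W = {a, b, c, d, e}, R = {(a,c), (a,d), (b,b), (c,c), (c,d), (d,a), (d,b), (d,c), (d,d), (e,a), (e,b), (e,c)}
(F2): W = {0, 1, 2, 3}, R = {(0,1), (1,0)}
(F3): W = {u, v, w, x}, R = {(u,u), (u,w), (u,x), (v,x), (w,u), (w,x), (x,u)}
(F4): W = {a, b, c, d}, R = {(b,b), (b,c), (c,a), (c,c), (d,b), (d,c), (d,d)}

The schema corresponds to density: \forall x \forall y (Rxy \to \exists z (Rxz \wedge Rzy)).
(F1): fails — Rea but no z with Rez and Rza.
(F2): fails — R01 but no z with R0z and Rz1.
(F3): fails — Rvx but no z with Rvz and Rzx.
(F4): satisfies the condition.
Valid on: (F4).

(F4)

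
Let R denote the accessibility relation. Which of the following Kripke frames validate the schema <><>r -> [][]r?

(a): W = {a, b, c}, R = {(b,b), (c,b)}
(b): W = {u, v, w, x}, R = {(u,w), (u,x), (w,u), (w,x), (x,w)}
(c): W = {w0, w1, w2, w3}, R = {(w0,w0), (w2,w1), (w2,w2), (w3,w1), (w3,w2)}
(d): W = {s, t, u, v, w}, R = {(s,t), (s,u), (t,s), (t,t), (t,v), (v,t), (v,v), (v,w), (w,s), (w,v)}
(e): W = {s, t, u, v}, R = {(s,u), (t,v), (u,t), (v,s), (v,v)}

Frame correspondent (Sahlqvist): forall x forall y forall z ((x R^2 y & x R^2 z) -> exists w (y = w & z = w)) — i.e. a generalized confluence (Geach) condition.
(a): satisfies the condition.
(b): fails — uR²u, uR²w but u ≠ w.
(c): fails — w2R²w1, w2R²w2 but w1 ≠ w2.
(d): fails — sR²s, sR²t but s ≠ t.
(e): fails — tR²s, tR²v but s ≠ v.
Valid on: (a).

(a)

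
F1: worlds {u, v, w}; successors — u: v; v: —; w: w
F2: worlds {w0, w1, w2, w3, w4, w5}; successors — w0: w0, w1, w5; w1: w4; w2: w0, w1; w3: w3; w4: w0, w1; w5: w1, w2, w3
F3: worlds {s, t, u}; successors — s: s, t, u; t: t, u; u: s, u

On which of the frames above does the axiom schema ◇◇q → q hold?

The schema corresponds to a generalized confluence (Geach) condition: ∀x ∀y (xR²y → ∃w (y = w ∧ x = w)).
F1: holds.
F2: fails — w0R²w1 but w1 ≠ w0.
F3: fails — sR²t but t ≠ s.

F1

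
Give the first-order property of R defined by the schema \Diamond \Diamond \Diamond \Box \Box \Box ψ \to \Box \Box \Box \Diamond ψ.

\forall x \forall y \forall z ((x R^3 y \wedge x R^3 z) \to \exists w (y R^3 w \wedge zRw))

This is a Sahlqvist (Geach-type) schema ◇^3□^3ψ → □^3◇^1ψ.
Minimal-valuation argument: fix x; take any y with xR^3y and any z with xR^3z. Set V(ψ) to the set of worlds R-reachable from y in exactly 3 steps. Then □^3ψ holds at y, so the antecedent holds at x; validity forces ◇^1ψ at z, giving a w with zR^1w and yR^3w.
First-order correspondent: \forall x \forall y \forall z ((x R^3 y \wedge x R^3 z) \to \exists w (y R^3 w \wedge zRw)).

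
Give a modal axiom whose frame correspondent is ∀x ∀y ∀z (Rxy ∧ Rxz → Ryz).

◇p → □◇p

This is the Euclidean property; the standard corresponding axiom is 5: ◇p → □◇p.
Suppose ◇p→□◇p is valid. Take Rxy, Rxz and set V(p)={y}. Then ◇p at x, so □◇p at x, so ◇p at z, so some w with Rzw has p; w=y, i.e. Rzy. By symmetry of the argument, Ryz.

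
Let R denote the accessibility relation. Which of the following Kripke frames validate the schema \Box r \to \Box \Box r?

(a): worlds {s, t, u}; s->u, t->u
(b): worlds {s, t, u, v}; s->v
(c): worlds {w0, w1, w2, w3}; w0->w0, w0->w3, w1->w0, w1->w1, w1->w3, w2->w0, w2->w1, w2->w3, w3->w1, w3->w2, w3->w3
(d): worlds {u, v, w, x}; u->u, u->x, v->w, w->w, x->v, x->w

The schema corresponds to transitivity: \forall x \forall y \forall z (Rxy \wedge Ryz \to Rxz).
(a): holds.
(b): holds.
(c): fails — Rw3w1 and Rw1w0 but not Rw3w0.
(d): fails — Rux and Rxw but not Ruw.
Valid on: (a), (b).

(a), (b)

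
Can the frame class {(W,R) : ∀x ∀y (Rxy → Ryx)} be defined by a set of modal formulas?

This is a Sahlqvist condition; the B axiom r → □◇r defines it.

Yes, by r → □◇r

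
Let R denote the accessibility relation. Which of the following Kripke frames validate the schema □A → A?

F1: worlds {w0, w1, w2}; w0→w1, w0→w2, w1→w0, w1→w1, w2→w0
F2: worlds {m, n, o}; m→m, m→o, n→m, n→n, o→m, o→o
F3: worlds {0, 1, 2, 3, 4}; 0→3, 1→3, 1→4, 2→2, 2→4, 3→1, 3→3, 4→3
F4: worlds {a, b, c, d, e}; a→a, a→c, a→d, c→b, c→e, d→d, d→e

F2

This is the axiom for reflexivity; its first-order frame correspondent is ∀x Rxx.
F1: fails — world w0 does not see itself.
F2: ✓.
F3: fails — world 0 does not see itself.
F4: fails — world b does not see itself.
Valid on: F2.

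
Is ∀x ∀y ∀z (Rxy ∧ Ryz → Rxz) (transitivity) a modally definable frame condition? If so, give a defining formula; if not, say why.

Definable; □q → □□q defines it

This is a Sahlqvist condition; the 4 axiom □q → □□q defines it.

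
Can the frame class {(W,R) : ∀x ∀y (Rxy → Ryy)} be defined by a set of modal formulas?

Yes — defined by □(□p → p)

Yes: it is shift-reflexivity, defined by the T□ schema □(□p → p).
Suppose □(□p→p) is valid. Take Rxy and set V(p)={w : Ryw}. Then at y, □p holds; since □(□p→p) at x, □p→p at y, so p at y, i.e. Ryy.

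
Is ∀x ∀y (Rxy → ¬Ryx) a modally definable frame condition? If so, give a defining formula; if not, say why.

If a class were modally definable it would be closed under surjective bounded morphisms (Goldblatt–Thomason).
The 3-cycle (worlds a,b,c with a→b→c→a) is asymmetric. Mapping every world to a single reflexive point • is a surjective bounded morphism, and the reflexive point is not asymmetric (R•• but asymmetry requires ¬R••).
So no modal formula (or set of formulas) defines exactly the asymmetric frames.

No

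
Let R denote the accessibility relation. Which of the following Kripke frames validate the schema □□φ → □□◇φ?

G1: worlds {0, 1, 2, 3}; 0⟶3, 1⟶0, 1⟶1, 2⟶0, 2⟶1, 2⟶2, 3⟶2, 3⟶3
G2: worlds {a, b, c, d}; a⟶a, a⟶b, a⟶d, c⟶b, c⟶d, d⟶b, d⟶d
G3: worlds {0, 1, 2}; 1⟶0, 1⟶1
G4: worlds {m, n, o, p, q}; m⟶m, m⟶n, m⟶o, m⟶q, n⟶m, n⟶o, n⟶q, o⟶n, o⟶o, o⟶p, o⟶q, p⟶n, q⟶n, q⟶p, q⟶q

This is the axiom for a generalized confluence (Geach) condition; its first-order frame correspondent is ∀x ∀z (xR²z → ∃w (xR²w ∧ zRw)).
G1: holds.
G2: fails — aR²b but no w with aR²w and bRw.
G3: fails — 1R²0 but no w with 1R²w and 0Rw.
G4: holds.

G1, G4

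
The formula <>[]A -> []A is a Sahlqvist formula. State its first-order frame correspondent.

The Euclidean property

This is a form of the 5 axiom.
Its frame correspondent is the Euclidean property — forall x forall y forall z (Rxy & Rxz -> Ryz).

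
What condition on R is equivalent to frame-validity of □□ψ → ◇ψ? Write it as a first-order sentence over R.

∀x ∃w (xR²w ∧ xRw)

This is a Sahlqvist (Geach-type) schema ◇^0□^2ψ → □^0◇^1ψ.
Minimal-valuation argument: fix x; take any y with xR^0y and any z with xR^0z. Set V(ψ) to the set of worlds R-reachable from y in exactly 2 steps. Then □^2ψ holds at y, so the antecedent holds at x; validity forces ◇^1ψ at z, giving a w with zR^1w and yR^2w.
First-order correspondent: ∀x ∃w (xR²w ∧ xRw).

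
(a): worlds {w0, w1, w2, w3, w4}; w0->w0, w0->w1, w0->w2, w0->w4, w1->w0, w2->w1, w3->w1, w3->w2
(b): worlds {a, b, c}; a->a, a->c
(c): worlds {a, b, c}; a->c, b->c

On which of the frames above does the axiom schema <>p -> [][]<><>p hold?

(c)

Frame correspondent (Sahlqvist): forall x forall y forall z ((xRy & x R^2 z) -> exists w (y = w & z R^2 w)) — i.e. a generalized confluence (Geach) condition.
(a): fails — w0Rw0, w0R²w4 but no w with w0=w and w4R²w.
(b): fails — aRa, aR²c but no w with a=w and cR²w.
(c): holds.
Valid on: (c).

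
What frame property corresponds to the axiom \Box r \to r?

Suppose □r→r is valid. At any x set V(r)={w : Rxw}. Then □r holds at x, so r holds at x, i.e. Rxx.
Conversely, on a frame with reflexivity the schema holds at every world under every valuation.
Frame condition: \forall x Rxx.

Reflexivity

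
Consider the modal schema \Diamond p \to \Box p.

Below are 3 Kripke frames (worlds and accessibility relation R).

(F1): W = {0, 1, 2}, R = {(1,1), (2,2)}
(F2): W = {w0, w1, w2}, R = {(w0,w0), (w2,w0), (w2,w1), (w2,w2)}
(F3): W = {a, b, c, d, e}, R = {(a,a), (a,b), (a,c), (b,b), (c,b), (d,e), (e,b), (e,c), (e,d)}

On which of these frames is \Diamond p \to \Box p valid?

(F1)

This is the axiom for partial functionality; its first-order frame correspondent is \forall x \forall y \forall z (Rxy \wedge Rxz \to y = z).
(F1): holds.
(F2): fails — w2 sees both w0 and w1.
(F3): fails — a sees both a and b.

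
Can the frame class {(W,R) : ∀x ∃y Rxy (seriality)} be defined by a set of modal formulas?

This is a Sahlqvist condition; the D axiom □q → ◇q defines it.

Definable; □q → ◇q defines it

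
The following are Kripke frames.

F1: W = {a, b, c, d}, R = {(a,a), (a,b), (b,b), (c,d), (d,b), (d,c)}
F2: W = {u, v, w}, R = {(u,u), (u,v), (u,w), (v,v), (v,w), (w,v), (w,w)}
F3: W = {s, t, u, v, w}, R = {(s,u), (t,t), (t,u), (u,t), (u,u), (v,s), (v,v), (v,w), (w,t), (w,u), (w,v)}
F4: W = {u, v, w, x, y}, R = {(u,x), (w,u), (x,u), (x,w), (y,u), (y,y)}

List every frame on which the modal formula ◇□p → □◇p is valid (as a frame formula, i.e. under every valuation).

F2

This is the axiom for convergence; its first-order frame correspondent is ∀x ∀y ∀z (Rxy ∧ Rxz → ∃w (Ryw ∧ Rzw)).
F1: fails — Rdc and Rdb but c and b have no common successor.
F2: satisfies the condition.
F3: fails — Rvv and Rvs but v and s have no common successor.
F4: fails — Rxw and Rxu but w and u have no common successor.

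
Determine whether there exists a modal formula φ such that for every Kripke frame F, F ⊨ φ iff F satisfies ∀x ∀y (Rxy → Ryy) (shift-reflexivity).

The condition is shift-reflexivity. A defining modal formula is □(□r → r).
Suppose □(□r→r) is valid. Take Rxy and set V(r)={w : Ryw}. Then at y, □r holds; since □(□r→r) at x, □r→r at y, so r at y, i.e. Ryy.

Definable; □(□r → r) defines it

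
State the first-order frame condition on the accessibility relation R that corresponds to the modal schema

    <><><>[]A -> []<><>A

forall x forall y forall z ((x R^3 y & xRz) -> exists w (yRw & z R^2 w))

This is a Sahlqvist (Geach-type) schema ◇^3□^1A → □^1◇^2A.
Minimal-valuation argument: fix x; take any y with xR^3y and any z with xR^1z. Set V(A) to the set of worlds R-reachable from y in exactly 1 step. Then □^1A holds at y, so the antecedent holds at x; validity forces ◇^2A at z, giving a w with zR^2w and yR^1w.
First-order correspondent: forall x forall y forall z ((x R^3 y & xRz) -> exists w (yRw & z R^2 w)).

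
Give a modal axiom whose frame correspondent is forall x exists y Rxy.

□q → ◇q

A defining formula is □q → ◇q (the D axiom).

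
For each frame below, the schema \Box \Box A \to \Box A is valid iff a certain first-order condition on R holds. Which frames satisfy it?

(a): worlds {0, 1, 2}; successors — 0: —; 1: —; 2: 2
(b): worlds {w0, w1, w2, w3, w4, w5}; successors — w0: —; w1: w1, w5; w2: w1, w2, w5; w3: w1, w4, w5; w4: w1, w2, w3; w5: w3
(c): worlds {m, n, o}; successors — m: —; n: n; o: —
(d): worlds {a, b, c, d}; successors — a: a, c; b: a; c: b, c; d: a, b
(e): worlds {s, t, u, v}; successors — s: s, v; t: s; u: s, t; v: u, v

(a), (c)

The schema corresponds to density: \forall x \forall y (Rxy \to \exists z (Rxz \wedge Rzy)).
(a): satisfies the condition.
(b): fails — Rw5w3 but no z with Rw5z and Rzw3.
(c): satisfies the condition.
(d): fails — Rdb but no z with Rdz and Rzb.
(e): fails — Rut but no z with Ruz and Rzt.
Valid on: (a), (c).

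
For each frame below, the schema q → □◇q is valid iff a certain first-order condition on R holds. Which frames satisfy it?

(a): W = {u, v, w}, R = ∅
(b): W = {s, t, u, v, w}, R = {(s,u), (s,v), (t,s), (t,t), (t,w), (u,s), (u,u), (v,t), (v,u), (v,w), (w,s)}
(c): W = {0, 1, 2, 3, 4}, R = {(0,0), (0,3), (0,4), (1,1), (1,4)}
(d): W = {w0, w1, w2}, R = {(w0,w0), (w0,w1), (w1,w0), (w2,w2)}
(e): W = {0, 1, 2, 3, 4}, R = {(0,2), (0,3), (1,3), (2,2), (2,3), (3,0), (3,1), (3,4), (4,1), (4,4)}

(a), (d)

This is the axiom for symmetry; its first-order frame correspondent is ∀x ∀y (Rxy → Ryx).
(a): holds.
(b): fails — Rvt but not Rtv.
(c): fails — R04 but not R40.
(d): holds.
(e): fails — R34 but not R43.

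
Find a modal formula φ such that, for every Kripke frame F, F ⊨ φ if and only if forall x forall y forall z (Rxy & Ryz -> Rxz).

□s → □□s

This is transitivity; the standard corresponding axiom is 4: □s → □□s.
Suppose □s→□□s is valid. Take Rxy, Ryz and set V(s)={w : Rxw}. Then □s at x, so □□s at x, so □s at y, so s at z, i.e. Rxz.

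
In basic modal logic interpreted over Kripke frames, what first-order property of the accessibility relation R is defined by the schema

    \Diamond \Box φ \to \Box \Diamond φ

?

This is the .2 axiom.
Its frame correspondent is convergence — \forall x \forall y \forall z (Rxy \wedge Rxz \to \exists w (Ryw \wedge Rzw)).

convergence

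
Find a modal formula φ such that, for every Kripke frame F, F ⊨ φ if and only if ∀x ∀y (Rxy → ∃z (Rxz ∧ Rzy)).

□□p → □p

This is density; the standard corresponding axiom is C4: □□p → □p.
Suppose □□p→□p is valid. Take Rxy and set V(p)={w : xR²w}. Then □□p at x, so □p at x, so p at y, i.e. ∃z(Rxz∧Rzy).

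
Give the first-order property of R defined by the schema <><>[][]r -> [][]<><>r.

forall x forall y forall z ((x R^2 y & x R^2 z) -> exists w (y R^2 w & z R^2 w))

This is a Sahlqvist (Geach-type) schema ◇^2□^2r → □^2◇^2r.
Minimal-valuation argument: fix x; take any y with xR^2y and any z with xR^2z. Set V(r) to the set of worlds R-reachable from y in exactly 2 steps. Then □^2r holds at y, so the antecedent holds at x; validity forces ◇^2r at z, giving a w with zR^2w and yR^2w.
First-order correspondent: forall x forall y forall z ((x R^2 y & x R^2 z) -> exists w (y R^2 w & z R^2 w)).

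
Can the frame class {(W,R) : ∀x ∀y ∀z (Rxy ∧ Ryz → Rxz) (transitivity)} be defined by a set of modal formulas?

Definable; □q → □□q defines it

This is a Sahlqvist condition; the 4 axiom □q → □□q defines it.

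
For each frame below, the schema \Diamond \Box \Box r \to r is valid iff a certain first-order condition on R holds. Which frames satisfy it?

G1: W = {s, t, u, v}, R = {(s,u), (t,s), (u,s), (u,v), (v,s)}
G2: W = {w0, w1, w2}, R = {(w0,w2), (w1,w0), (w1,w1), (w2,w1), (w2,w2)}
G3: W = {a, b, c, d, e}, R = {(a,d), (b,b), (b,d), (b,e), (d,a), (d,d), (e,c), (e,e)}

The schema corresponds to a generalized confluence (Geach) condition: \forall x \forall y (xRy \to \exists w (y R^2 w \wedge x = w)).
G1: fails — tRs but no w with sR²w and t=w.
G2: ✓.
G3: fails — bRd but no w with dR²w and b=w.
Valid on: G2.

G2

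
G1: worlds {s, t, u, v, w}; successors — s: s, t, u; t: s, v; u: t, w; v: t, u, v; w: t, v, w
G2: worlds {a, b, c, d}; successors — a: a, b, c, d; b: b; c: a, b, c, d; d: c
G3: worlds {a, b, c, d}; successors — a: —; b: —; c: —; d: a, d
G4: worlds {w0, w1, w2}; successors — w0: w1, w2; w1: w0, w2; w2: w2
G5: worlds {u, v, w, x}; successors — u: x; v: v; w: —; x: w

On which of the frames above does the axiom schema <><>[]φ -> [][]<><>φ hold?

The schema corresponds to a generalized confluence (Geach) condition: forall x forall y forall z ((x R^2 y & x R^2 z) -> exists w (yRw & z R^2 w)).
G1: holds.
G2: fails — aR²d, aR²b but no w with dRw and bR²w.
G3: fails — dR²a, dR²a but no w with aRw and aR²w.
G4: holds.
G5: fails — uR²w, uR²w but no t with wRt and wR²t.

G1, G4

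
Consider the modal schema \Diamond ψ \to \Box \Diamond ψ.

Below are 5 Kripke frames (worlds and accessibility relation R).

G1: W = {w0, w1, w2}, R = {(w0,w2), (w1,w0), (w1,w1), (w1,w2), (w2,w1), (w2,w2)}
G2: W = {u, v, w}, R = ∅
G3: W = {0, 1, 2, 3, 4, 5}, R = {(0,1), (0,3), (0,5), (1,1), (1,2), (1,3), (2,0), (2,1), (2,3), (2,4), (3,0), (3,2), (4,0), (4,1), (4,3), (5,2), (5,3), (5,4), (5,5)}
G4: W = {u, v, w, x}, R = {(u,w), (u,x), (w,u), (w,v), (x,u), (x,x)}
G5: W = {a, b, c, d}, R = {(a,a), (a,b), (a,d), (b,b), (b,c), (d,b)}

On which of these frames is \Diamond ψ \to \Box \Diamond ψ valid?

G2

Frame correspondent (Sahlqvist): \forall x \forall y \forall z (Rxy \wedge Rxz \to Ryz) — i.e. the Euclidean property.
G1: fails — Rw1w2 and Rw1w0 but not Rw2w0.
G2: condition met.
G3: fails — R01 and R05 but not R15.
G4: fails — Ruw and Ruw but not Rww.
G5: fails — Rab and Raa but not Rba.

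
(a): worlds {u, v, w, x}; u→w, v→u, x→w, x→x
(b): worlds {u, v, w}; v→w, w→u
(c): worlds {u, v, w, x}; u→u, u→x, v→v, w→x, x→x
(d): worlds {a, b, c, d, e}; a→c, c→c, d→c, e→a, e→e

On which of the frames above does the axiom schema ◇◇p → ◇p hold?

(c)

This is the axiom for transitivity; its first-order frame correspondent is ∀x ∀y ∀z (Rxy ∧ Ryz → Rxz).
(a): fails — Rvu and Ruw but not Rvw.
(b): fails — Rvw and Rwu but not Rvu.
(c): condition met.
(d): fails — Rea and Rac but not Rec.
Valid on: (c).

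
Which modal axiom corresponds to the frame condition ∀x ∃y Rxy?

A defining formula is □q → ◇q (the D axiom).
Suppose □q→◇q is valid. At any x set V(q)=W. Then □q at x, so ◇q at x, so x has a successor.

□q → ◇q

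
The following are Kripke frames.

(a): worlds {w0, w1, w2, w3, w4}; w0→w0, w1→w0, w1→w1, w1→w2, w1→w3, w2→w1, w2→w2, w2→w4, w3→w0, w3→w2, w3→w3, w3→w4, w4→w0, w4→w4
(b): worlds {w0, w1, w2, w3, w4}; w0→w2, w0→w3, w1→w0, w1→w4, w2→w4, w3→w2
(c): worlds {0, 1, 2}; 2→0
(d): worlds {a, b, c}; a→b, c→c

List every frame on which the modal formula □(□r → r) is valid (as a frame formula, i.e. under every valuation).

This is the axiom for shift-reflexivity; its first-order frame correspondent is ∀x ∀y (Rxy → Ryy).
(a): satisfies the condition.
(b): fails — Rw1w0 but not Rw0w0.
(c): fails — R20 but not R00.
(d): fails — Rab but not Rbb.
Valid on: (a).

(a)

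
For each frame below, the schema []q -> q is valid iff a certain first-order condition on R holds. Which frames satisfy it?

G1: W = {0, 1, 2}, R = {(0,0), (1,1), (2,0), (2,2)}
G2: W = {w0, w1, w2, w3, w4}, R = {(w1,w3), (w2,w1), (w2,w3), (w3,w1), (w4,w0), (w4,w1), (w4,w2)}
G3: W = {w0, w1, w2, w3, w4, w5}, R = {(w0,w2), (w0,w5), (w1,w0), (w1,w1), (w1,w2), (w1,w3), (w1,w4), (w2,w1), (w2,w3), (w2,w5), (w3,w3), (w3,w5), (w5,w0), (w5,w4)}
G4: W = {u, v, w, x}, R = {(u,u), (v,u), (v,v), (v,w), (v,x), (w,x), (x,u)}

G1

The schema corresponds to reflexivity: forall x Rxx.
G1: satisfies the condition.
G2: fails — world w0 does not see itself.
G3: fails — world w0 does not see itself.
G4: fails — world w does not see itself.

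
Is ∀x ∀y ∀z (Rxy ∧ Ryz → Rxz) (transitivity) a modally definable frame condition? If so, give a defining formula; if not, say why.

Yes: it is transitivity, defined by the 4 schema □p → □□p.
Suppose □p→□□p is valid. Take Rxy, Ryz and set V(p)={w : Rxw}. Then □p at x, so □□p at x, so □p at y, so p at z, i.e. Rxz.

Definable; □p → □□p defines it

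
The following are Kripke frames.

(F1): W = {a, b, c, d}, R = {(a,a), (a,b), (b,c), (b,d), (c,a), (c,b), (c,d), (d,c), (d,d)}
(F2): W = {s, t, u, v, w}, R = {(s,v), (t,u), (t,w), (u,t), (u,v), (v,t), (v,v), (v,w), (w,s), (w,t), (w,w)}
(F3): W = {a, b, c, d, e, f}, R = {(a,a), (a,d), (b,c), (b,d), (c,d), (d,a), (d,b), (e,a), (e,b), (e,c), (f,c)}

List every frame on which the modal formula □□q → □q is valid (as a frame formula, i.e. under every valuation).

(F1)

Frame correspondent (Sahlqvist): ∀x ∀y (Rxy → ∃z (Rxz ∧ Rzy)) — i.e. density.
(F1): holds.
(F2): fails — Rtu but no z with Rtz and Rzu.
(F3): fails — Rbc but no z with Rbz and Rzc.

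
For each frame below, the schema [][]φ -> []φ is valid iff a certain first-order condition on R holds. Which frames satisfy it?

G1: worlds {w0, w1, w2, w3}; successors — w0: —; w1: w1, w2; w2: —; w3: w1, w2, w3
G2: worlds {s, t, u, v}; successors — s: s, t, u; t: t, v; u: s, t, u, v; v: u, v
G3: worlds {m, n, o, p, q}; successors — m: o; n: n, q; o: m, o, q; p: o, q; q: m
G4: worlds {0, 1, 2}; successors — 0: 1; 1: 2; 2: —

Frame correspondent (Sahlqvist): forall x forall y (Rxy -> exists z (Rxz & Rzy)) — i.e. density.
G1: holds.
G2: holds.
G3: fails — Rqm but no z with Rqz and Rzm.
G4: fails — R12 but no z with R1z and Rz2.
Valid on: G1, G2.

G1, G2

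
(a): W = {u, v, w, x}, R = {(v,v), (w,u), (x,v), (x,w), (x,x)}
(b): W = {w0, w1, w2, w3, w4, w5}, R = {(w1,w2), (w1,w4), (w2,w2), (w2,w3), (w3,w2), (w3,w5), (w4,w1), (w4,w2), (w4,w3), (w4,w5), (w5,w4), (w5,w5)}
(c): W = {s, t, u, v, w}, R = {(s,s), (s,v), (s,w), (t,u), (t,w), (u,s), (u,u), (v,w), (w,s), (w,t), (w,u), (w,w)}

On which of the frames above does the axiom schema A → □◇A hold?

none

This is the axiom for symmetry; its first-order frame correspondent is ∀x ∀y (Rxy → Ryx).
(a): fails — Rxw but not Rwx.
(b): fails — Rw1w2 but not Rw2w1.
(c): fails — Rwu but not Ruw.
Valid on no frame.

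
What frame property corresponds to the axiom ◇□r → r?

symmetry

This is frame-equivalent to r → □◇r (substitute ¬r for r and contrapose).
Suppose r→□◇r is valid. Take Rxy and set V(r)={x}. Then r at x, so □◇r at x, so ◇r at y, so some z with Ryz has r; z=x, i.e. Ryx.
Conversely, any frame satisfying ∀x ∀y (Rxy → Ryx) validates the schema.
So the correspondent is symmetry.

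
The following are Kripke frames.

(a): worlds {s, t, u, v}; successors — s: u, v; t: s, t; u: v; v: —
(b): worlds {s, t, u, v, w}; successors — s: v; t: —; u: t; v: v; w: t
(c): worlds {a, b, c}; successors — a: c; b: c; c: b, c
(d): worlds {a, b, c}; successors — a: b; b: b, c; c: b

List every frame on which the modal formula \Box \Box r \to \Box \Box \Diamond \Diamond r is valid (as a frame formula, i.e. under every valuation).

Frame correspondent (Sahlqvist): \forall x \forall z (x R^2 z \to \exists w (x R^2 w \wedge z R^2 w)) — i.e. a generalized confluence (Geach) condition.
(a): fails — sR²v but no w with sR²w and vR²w.
(b): holds.
(c): holds.
(d): holds.

(b), (c), (d)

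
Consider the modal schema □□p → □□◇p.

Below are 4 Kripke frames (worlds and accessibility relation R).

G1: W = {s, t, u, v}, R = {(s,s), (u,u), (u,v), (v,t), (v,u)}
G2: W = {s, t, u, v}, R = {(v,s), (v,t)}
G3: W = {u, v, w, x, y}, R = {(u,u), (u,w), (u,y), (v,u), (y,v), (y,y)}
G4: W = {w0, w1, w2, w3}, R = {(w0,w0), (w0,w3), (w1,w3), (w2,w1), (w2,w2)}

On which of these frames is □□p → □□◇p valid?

The schema corresponds to a generalized confluence (Geach) condition: ∀x ∀z (xR²z → ∃w (xR²w ∧ zRw)).
G1: fails — uR²t but no w with uR²w and tRw.
G2: condition met.
G3: fails — uR²w but no t with uR²t and wRt.
G4: fails — w0R²w3 but no w with w0R²w and w3Rw.
Valid on: G2.

G2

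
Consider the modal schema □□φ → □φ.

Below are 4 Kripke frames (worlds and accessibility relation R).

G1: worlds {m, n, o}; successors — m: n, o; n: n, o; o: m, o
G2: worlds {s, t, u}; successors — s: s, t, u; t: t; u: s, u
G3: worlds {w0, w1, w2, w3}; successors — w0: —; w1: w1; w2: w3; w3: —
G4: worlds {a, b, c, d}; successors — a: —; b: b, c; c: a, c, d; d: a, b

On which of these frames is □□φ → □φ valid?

G1, G2

The schema corresponds to density: ∀x ∀y (Rxy → ∃z (Rxz ∧ Rzy)).
G1: satisfies the condition.
G2: satisfies the condition.
G3: fails — Rw2w3 but no z with Rw2z and Rzw3.
G4: fails — Rda but no z with Rdz and Rza.
Valid on: G1, G2.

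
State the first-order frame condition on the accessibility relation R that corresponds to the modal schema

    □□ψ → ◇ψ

This is a Sahlqvist (Geach-type) schema ◇^0□^2ψ → □^0◇^1ψ.
First-order correspondent: ∀x ∃w (xR²w ∧ xRw).

∀x ∃w (xR²w ∧ xRw)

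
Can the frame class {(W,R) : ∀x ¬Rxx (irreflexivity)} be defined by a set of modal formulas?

Modal frame validity is preserved under surjective bounded morphisms.
The 5-cycle (worlds a,b,c,d,e with a→b→c→d→e→a) is irreflexive, and the map sending every world to a single reflexive point • is a surjective bounded morphism (forth: every edge maps to (•,•); back: every world has a successor). So any modal formula valid on the 5-cycle is also valid on the reflexive point, which is not irreflexive.
So the class is not modally definable.

Not definable by any modal formula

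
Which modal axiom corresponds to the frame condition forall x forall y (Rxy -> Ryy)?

The condition is shift-reflexivity. The T□ schema □(□q → q) defines it.
Suppose □(□q→q) is valid. Take Rxy and set V(q)={w : Ryw}. Then at y, □q holds; since □(□q→q) at x, □q→q at y, so q at y, i.e. Ryy.

□(□q → q)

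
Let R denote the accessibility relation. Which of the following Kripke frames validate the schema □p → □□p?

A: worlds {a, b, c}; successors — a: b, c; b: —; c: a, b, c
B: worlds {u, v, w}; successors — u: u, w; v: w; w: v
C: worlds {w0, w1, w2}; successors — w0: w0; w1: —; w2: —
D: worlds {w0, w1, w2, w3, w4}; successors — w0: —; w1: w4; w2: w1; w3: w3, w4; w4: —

Frame correspondent (Sahlqvist): ∀x ∀y ∀z (Rxy ∧ Ryz → Rxz) — i.e. transitivity.
A: fails — Rac and Rca but not Raa.
B: fails — Rvw and Rwv but not Rvv.
C: ✓.
D: fails — Rw2w1 and Rw1w4 but not Rw2w4.
Valid on: C.

C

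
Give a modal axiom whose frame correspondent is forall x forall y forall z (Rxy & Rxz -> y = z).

◇q → □q

This is partial functionality; the standard corresponding axiom is CD: ◇q → □q.
Suppose ◇q→□q is valid. Take Rxy, Rxz and set V(q)={y}. Then ◇q at x, so □q at x, so q at z, i.e. z=y.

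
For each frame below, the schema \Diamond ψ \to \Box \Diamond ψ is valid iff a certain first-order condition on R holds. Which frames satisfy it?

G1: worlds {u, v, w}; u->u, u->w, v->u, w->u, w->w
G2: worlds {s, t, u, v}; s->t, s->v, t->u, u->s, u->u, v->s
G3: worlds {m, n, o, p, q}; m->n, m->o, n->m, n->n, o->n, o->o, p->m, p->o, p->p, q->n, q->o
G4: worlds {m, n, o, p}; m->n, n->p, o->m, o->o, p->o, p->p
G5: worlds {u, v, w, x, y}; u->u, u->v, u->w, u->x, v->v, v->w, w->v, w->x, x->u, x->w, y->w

G1

This is the axiom for the Euclidean property; its first-order frame correspondent is \forall x \forall y \forall z (Rxy \wedge Rxz \to Ryz).
G1: ✓.
G2: fails — Rsv and Rsv but not Rvv.
G3: fails — Rmn and Rmo but not Rno.
G4: fails — Rmn and Rmn but not Rnn.
G5: fails — Ruv and Ruu but not Rvu.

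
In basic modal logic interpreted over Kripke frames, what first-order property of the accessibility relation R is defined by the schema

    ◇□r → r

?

Replacing r by ¬r and contraposing gives the equivalent schema r → □◇r.
Suppose r→□◇r is valid. Take Rxy and set V(r)={x}. Then r at x, so □◇r at x, so ◇r at y, so some z with Ryz has r; z=x, i.e. Ryx.

Symmetry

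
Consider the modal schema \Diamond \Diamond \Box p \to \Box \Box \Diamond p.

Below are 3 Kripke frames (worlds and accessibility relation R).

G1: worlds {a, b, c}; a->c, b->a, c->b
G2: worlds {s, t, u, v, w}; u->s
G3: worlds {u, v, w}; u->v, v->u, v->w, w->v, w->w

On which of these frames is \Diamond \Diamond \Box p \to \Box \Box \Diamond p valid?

G1, G2

The schema corresponds to a generalized confluence (Geach) condition: \forall x \forall y \forall z ((x R^2 y \wedge x R^2 z) \to \exists w (yRw \wedge zRw)).
G1: ✓.
G2: ✓.
G3: fails — wR²u, wR²v but no t with uRt and vRt.
Valid on: G1, G2.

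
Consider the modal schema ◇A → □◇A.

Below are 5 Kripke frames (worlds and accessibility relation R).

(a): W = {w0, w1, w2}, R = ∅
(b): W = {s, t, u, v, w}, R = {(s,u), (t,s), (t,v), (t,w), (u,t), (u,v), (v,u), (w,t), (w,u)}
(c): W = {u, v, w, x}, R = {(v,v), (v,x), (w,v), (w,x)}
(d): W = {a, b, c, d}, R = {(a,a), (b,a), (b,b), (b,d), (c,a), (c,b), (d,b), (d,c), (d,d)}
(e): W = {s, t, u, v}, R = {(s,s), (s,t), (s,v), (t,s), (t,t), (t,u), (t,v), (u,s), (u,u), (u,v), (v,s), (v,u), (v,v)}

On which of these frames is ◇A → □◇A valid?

(a)

The schema corresponds to the Euclidean property: ∀x ∀y ∀z (Rxy ∧ Rxz → Ryz).
(a): holds.
(b): fails — Rsu and Rsu but not Ruu.
(c): fails — Rvx and Rvx but not Rxx.
(d): fails — Rba and Rbb but not Rab.
(e): fails — Rsv and Rst but not Rvt.
Valid on: (a).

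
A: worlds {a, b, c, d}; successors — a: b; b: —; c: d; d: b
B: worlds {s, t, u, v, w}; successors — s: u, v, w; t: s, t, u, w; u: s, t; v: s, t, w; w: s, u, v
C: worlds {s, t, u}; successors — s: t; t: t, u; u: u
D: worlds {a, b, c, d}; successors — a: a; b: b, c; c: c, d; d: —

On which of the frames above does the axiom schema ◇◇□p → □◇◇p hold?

B, C

The schema corresponds to a generalized confluence (Geach) condition: ∀x ∀y ∀z ((xR²y ∧ xRz) → ∃w (yRw ∧ zR²w)).
A: fails — cR²b, cRd but no w with bRw and dR²w.
B: satisfies the condition.
C: satisfies the condition.
D: fails — bR²d, bRb but no w with dRw and bR²w.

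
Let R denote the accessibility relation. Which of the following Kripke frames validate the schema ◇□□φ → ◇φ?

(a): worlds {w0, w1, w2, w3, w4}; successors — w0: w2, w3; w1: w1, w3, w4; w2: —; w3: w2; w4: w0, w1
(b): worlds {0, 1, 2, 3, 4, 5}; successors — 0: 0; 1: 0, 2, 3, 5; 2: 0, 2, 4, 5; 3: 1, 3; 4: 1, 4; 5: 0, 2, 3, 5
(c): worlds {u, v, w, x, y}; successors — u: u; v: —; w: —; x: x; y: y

(b), (c)

The schema corresponds to a generalized confluence (Geach) condition: ∀x ∀y (xRy → ∃w (yR²w ∧ xRw)).
(a): fails — w0Rw2 but no w with w2R²w and w0Rw.
(b): satisfies the condition.
(c): satisfies the condition.
Valid on: (b), (c).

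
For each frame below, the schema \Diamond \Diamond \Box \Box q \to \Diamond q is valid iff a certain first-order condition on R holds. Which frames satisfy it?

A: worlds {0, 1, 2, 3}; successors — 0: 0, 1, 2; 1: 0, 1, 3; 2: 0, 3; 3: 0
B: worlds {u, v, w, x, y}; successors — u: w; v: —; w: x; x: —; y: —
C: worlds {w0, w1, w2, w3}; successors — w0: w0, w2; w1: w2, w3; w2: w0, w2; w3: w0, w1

Frame correspondent (Sahlqvist): \forall x \forall y (x R^2 y \to \exists w (y R^2 w \wedge xRw)) — i.e. a generalized confluence (Geach) condition.
A: holds.
B: fails — uR²x but no t with xR²t and uRt.
C: holds.

A, C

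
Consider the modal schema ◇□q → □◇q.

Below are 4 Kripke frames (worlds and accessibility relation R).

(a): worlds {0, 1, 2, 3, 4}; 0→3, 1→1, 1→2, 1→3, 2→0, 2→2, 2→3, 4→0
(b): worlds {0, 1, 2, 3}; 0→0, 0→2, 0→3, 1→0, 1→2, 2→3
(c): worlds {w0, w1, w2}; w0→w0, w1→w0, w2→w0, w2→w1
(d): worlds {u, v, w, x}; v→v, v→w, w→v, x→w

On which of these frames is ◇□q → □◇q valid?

This is the axiom for convergence; its first-order frame correspondent is ∀x ∀y ∀z (Rxy ∧ Rxz → ∃w (Ryw ∧ Rzw)).
(a): fails — R03 and R03 but 3 and 3 have no common successor.
(b): fails — R00 and R03 but 0 and 3 have no common successor.
(c): ✓.
(d): ✓.
Valid on: (c), (d).

(c), (d)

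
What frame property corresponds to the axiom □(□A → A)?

Suppose □(□A→A) is valid. Take Rxy and set V(A)={w : Ryw}. Then at y, □A holds; since □(□A→A) at x, □A→A at y, so A at y, i.e. Ryy.
Conversely, on a frame with shift-reflexivity the schema holds at every world under every valuation.
So the correspondent is shift-reflexivity.

shift-reflexivity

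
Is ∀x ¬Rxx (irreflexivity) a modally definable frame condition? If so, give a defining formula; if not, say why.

No

Modal frame validity is preserved under surjective bounded morphisms.
The 3-cycle (worlds s,t,u with s→t→u→s) is irreflexive, and the map sending every world to a single reflexive point • is a surjective bounded morphism (forth: every edge maps to (•,•); back: every world has a successor). So any modal formula valid on the 3-cycle is also valid on the reflexive point, which is not irreflexive.
So no modal formula (or set of formulas) defines exactly the irreflexive frames.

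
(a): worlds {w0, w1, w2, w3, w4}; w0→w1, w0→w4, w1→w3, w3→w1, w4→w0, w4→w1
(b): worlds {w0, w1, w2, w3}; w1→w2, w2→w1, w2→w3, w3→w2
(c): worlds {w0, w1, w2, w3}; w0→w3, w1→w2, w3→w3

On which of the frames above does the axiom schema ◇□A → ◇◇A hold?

This is the axiom for a generalized confluence (Geach) condition; its first-order frame correspondent is ∀x ∀y (xRy → ∃w (yRw ∧ xR²w)).
(a): holds.
(b): holds.
(c): fails — w1Rw2 but no w with w2Rw and w1R²w.

(a), (b)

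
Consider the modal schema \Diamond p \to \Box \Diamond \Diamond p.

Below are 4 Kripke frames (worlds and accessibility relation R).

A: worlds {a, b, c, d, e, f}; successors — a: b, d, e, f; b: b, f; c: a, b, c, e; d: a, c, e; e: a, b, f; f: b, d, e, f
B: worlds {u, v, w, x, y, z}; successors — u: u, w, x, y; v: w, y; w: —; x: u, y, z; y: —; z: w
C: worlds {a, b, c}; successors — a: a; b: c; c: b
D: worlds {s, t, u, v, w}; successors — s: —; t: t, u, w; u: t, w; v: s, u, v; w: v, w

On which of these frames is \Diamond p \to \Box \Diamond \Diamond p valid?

C

The schema corresponds to a generalized confluence (Geach) condition: \forall x \forall y \forall z ((xRy \wedge xRz) \to \exists w (y = w \wedge z R^2 w)).
A: fails — cRa, cRb but no w with a=w and bR²w.
B: fails — uRu, uRw but no t with u=t and wR²t.
C: ✓.
D: fails — tRt, tRw but no w* with t=w* and wR²w*.
Valid on: C.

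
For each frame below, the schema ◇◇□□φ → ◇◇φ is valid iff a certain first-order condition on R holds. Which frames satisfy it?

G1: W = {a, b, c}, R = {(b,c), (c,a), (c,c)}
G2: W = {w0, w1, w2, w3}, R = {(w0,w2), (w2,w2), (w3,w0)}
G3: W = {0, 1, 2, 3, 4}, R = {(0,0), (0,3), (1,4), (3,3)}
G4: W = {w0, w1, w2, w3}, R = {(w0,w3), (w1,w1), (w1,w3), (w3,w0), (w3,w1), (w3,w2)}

G2, G3

This is the axiom for a generalized confluence (Geach) condition; its first-order frame correspondent is ∀x ∀y (xR²y → ∃w (yR²w ∧ xR²w)).
G1: fails — bR²a but no w with aR²w and bR²w.
G2: holds.
G3: holds.
G4: fails — w0R²w2 but no w with w2R²w and w0R²w.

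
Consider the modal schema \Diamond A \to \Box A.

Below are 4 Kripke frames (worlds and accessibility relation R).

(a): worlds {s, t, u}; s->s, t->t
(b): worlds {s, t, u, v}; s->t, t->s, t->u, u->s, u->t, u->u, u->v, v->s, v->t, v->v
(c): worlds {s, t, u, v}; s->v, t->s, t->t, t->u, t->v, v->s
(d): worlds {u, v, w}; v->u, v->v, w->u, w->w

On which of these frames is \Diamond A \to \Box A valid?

This is the axiom for partial functionality; its first-order frame correspondent is \forall x \forall y \forall z (Rxy \wedge Rxz \to y = z).
(a): ✓.
(b): fails — t sees both s and u.
(c): fails — t sees both s and t.
(d): fails — v sees both u and v.

(a)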